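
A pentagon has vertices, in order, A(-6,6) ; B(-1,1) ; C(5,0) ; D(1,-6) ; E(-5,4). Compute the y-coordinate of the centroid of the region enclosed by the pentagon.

-167/201

Apply the surveyor's formula. First the cross-terms c_i = x_i·y_{i+1} − x_{i+1}·y_i:
  0, -5, -30, -26, -6  ⇒  2A = -67, A = -33.5.
Then Σ (y_i + y_{i+1})·c_i = 167, so ȳ = 167 / (6·(-33.5)) = -167/201.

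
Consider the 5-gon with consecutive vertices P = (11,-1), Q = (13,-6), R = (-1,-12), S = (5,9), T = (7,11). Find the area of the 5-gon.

Apply Gauss's area formula: 2A = Σ (x_i·y_{i+1} − x_{i+1}·y_i), indices taken mod 5.
P→Q: (11)(-6) − (13)(-1) = -53
Q→R: (13)(-12) − (-1)(-6) = -162
R→S: (-1)(9) − (5)(-12) = 51
S→T: (5)(11) − (7)(9) = -8
T→P: (7)(-1) − (11)(11) = -128
Σ = -300
Area = |Σ|/2 = 150.

150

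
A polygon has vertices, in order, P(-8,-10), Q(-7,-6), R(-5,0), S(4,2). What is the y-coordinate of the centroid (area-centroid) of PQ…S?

-352/129

Apply the surveyor's formula. First the cross-terms c_i = x_i·y_{i+1} − x_{i+1}·y_i:
  -22, -30, -10, -24  ⇒  2A = -86, A = -43.
Then Σ (y_i + y_{i+1})·c_i = 704, so ȳ = 704 / (6·(-43)) = -352/129.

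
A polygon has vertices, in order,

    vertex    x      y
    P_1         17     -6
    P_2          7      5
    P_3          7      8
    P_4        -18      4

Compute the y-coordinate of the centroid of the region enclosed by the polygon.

Apply Gauss's area formula. First the cross-terms c_i = x_i·y_{i+1} − x_{i+1}·y_i:
  127, 21, 172, 40  ⇒  2A = 360, A = 180.
Then Σ (y_i + y_{i+1})·c_i = 2130, so ȳ = 2130 / (6·180) = 71/36.

71/36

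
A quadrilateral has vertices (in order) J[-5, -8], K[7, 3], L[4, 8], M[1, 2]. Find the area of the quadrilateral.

43.5

Apply the surveyor's formula: 2A = Σ (x_i·y_{i+1} − x_{i+1}·y_i), indices taken mod 4.
Σ = (41) + (44) + (0) + (2) = 87
Area = |Σ|/2 = 43.5.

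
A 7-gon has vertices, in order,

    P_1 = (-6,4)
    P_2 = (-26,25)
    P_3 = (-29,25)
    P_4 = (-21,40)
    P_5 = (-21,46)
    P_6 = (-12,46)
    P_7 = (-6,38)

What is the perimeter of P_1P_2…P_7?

108

|P_1P_2| = √((-20)² + (21)²) = √841 = 29
|P_2P_3| = √((-3)² + (0)²) = √9 = 3
|P_3P_4| = √((8)² + (15)²) = √289 = 17
|P_4P_5| = √((0)² + (6)²) = √36 = 6
|P_5P_6| = √((9)² + (0)²) = √81 = 9
|P_6P_7| = √((6)² + (-8)²) = √100 = 10
|P_7P_1| = √((0)² + (-34)²) = √1156 = 34
Perimeter = 29 + 3 + 17 + 6 + 9 + 10 + 34 = 108.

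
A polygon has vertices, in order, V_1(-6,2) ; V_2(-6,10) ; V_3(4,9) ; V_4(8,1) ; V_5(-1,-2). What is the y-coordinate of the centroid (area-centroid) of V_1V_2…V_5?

Apply the shoelace (surveyor's) formula. First the cross-terms c_i = x_i·y_{i+1} − x_{i+1}·y_i:
  -48, -94, -68, -15, -14  ⇒  2A = -239, A = -119.5.
Then Σ (y_i + y_{i+1})·c_i = -3027, so ȳ = -3027 / (6·(-119.5)) = 1009/239.

1009/239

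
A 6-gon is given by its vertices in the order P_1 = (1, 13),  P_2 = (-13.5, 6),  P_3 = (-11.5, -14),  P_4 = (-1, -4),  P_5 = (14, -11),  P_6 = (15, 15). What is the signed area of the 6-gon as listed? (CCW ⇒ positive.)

P_1→P_2: (1)(6) − (-13.5)(13) = 181.5
P_2→P_3: (-13.5)(-14) − (-11.5)(6) = 258
P_3→P_4: (-11.5)(-4) − (-1)(-14) = 32
P_4→P_5: (-1)(-11) − (14)(-4) = 67
P_5→P_6: (14)(15) − (15)(-11) = 375
P_6→P_1: (15)(13) − (1)(15) = 180
Σ = 1093.5
Signed area = Σ/2 = 546.75 (positive ⇒ counter-clockwise traversal).

546.75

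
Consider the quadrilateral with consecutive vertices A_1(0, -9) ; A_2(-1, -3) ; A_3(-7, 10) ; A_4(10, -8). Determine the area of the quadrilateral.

Σ = (-9) + (-31) + (-44) + (-90) = -174
Area = |Σ|/2 = 87.

87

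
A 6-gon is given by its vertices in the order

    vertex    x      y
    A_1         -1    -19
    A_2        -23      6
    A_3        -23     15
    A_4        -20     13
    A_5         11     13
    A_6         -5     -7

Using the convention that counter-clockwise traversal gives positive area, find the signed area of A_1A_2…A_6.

Apply the shoelace (surveyor's) formula: 2A = Σ (x_i·y_{i+1} − x_{i+1}·y_i), indices taken mod 6.
Cross-terms: -443, -207, 1, -403, -12, 88  ⇒  Σ = -976
Signed area = Σ/2 = -488 (negative ⇒ clockwise traversal).

-488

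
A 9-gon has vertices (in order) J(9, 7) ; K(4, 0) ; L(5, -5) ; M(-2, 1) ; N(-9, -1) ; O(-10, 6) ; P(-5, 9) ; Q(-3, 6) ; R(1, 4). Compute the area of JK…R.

108

Apply the surveyor's formula: 2A = Σ (x_i·y_{i+1} − x_{i+1}·y_i), indices taken mod 9.
Σ = (-28) + (-20) + (-5) + (11) + (-64) + (-60) + (-3) + (-18) + (-29) = -216
Area = |Σ|/2 = 108.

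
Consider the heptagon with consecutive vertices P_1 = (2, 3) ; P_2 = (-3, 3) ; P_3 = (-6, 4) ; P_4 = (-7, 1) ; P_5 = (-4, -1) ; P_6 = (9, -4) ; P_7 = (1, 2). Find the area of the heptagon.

50

Cross-terms: 15, 6, 22, 11, 25, 22, -1  ⇒  Σ = 100
Area = |Σ|/2 = 50.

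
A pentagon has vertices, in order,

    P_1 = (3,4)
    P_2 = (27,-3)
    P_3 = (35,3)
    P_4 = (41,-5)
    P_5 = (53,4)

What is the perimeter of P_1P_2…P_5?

110

|P_1P_2| = √((24)² + (-7)²) = √625 = 25
|P_2P_3| = √((8)² + (6)²) = √100 = 10
|P_3P_4| = √((6)² + (-8)²) = √100 = 10
|P_4P_5| = √((12)² + (9)²) = √225 = 15
|P_5P_1| = √((-50)² + (0)²) = √2500 = 50
Perimeter = 25 + 10 + 10 + 15 + 50 = 110.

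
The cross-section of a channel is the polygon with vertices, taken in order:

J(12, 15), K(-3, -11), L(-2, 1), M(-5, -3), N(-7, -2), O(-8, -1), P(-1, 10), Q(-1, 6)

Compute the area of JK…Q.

142.5

Apply the shoelace (surveyor's) formula: 2A = Σ (x_i·y_{i+1} − x_{i+1}·y_i), indices taken mod 8.
J→K: (12)(-11) − (-3)(15) = -87
K→L: (-3)(1) − (-2)(-11) = -25
L→M: (-2)(-3) − (-5)(1) = 11
M→N: (-5)(-2) − (-7)(-3) = -11
N→O: (-7)(-1) − (-8)(-2) = -9
O→P: (-8)(10) − (-1)(-1) = -81
P→Q: (-1)(6) − (-1)(10) = 4
Q→J: (-1)(15) − (12)(6) = -87
Σ = -285
Area = |Σ|/2 = 142.5.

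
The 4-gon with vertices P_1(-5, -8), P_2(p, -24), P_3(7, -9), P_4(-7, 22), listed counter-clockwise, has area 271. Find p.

3

Write out the shoelace sum; only the two edges meeting at P_2 involve p:
2·Area = [((-5)·(-24) − p·(-8)) + (p·(-9) − 7·(-24))] + 257
       = -1·p + 545 = 542
⇒ p = 3.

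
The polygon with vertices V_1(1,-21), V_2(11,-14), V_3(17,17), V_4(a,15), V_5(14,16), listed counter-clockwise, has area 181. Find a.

15

Write out the shoelace sum; only the two edges meeting at V_4 involve a:
2·Area = [(17·15 − a·17) + (a·16 − 14·15)] + 332
       = -1·a + 377 = 362
⇒ a = 15.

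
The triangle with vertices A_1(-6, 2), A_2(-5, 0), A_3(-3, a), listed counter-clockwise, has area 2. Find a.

0

Write out the shoelace sum; only the two edges meeting at A_3 involve a:
2·Area = [((-5)·a − (-3)·0) + ((-3)·2 − (-6)·a)] + 10
       = 1·a + 4 = 4
⇒ a = 0.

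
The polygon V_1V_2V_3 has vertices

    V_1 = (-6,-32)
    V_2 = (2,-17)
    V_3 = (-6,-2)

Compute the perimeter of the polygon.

64

|V_1V_2| = √((8)² + (15)²) = √289 = 17
|V_2V_3| = √((-8)² + (15)²) = √289 = 17
|V_3V_1| = √((0)² + (-30)²) = √900 = 30
Perimeter = 17 + 17 + 30 = 64.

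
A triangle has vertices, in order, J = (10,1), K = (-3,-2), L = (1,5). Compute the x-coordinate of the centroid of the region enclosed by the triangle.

Apply the shoelace (surveyor's) formula. First the cross-terms c_i = x_i·y_{i+1} − x_{i+1}·y_i:
  -17, -13, -49  ⇒  2A = -79, A = -39.5.
Then Σ (x_i + x_{i+1})·c_i = -632, so x̄ = -632 / (6·(-39.5)) = 8/3.

8/3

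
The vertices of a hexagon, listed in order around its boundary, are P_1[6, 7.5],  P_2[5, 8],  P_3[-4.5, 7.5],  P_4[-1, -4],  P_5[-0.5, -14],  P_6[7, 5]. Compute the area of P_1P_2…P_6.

Apply the shoelace (surveyor's) formula: 2A = Σ (x_i·y_{i+1} − x_{i+1}·y_i), indices taken mod 6.
Σ = (10.5) + (73.5) + (25.5) + (12) + (95.5) + (22.5) = 239.5
Area = |Σ|/2 = 119.75.

119.75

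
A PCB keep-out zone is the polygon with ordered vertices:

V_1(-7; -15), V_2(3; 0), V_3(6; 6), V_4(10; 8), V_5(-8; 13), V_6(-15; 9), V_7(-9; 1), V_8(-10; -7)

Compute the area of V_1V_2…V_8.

Cross-terms: 45, 18, -12, 194, 123, 66, 73, 101  ⇒  Σ = 608
Area = |Σ|/2 = 304.

304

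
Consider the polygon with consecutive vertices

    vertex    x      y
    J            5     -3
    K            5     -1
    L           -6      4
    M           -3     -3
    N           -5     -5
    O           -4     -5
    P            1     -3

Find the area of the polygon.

J→K: (5)(-1) − (5)(-3) = 10
K→L: (5)(4) − (-6)(-1) = 14
L→M: (-6)(-3) − (-3)(4) = 30
M→N: (-3)(-5) − (-5)(-3) = 0
N→O: (-5)(-5) − (-4)(-5) = 5
O→P: (-4)(-3) − (1)(-5) = 17
P→J: (1)(-3) − (5)(-3) = 12
Σ = 88
Area = |Σ|/2 = 44.

44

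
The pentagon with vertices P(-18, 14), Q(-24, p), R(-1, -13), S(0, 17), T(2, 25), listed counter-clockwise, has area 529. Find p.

Write out the shoelace sum; only the two edges meeting at Q involve p:
2·Area = [((-18)·p − (-24)·14) + ((-24)·(-13) − (-1)·p)] + 427
       = -17·p + 1075 = 1058
⇒ p = 1.

1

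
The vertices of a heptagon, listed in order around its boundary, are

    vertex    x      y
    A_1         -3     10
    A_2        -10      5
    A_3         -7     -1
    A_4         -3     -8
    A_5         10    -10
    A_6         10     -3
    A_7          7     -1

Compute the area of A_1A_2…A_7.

220.5

Cross-terms: 85, 45, 53, 110, 70, 11, 67  ⇒  Σ = 441
Area = |Σ|/2 = 220.5.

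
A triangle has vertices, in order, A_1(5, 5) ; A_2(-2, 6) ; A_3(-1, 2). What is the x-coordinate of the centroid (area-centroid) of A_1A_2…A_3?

2/3

Apply Gauss's area formula. First the cross-terms c_i = x_i·y_{i+1} − x_{i+1}·y_i:
  40, 2, -15  ⇒  2A = 27, A = 13.5.
Then Σ (x_i + x_{i+1})·c_i = 54, so x̄ = 54 / (6·13.5) = 2/3.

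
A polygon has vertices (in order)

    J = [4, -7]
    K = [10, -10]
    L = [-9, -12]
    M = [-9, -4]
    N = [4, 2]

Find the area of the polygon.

Apply the surveyor's formula: 2A = Σ (x_i·y_{i+1} − x_{i+1}·y_i), indices taken mod 5.
Σ = (30) + (-210) + (-72) + (-2) + (-36) = -290
Area = |Σ|/2 = 145.

145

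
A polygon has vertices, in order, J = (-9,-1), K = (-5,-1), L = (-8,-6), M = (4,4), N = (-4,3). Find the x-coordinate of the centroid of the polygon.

Apply the surveyor's formula. First the cross-terms c_i = x_i·y_{i+1} − x_{i+1}·y_i:
  4, 22, -8, 28, 31  ⇒  2A = 77, A = 38.5.
Then Σ (x_i + x_{i+1})·c_i = -713, so x̄ = -713 / (6·38.5) = -713/231.

-713/231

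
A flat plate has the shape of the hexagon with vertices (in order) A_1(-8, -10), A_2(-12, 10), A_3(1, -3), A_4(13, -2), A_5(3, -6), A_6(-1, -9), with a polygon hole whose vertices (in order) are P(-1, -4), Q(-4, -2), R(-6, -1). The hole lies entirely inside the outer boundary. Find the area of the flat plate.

151.5

Outer boundary:
Σ = (-200) + (26) + (37) + (-72) + (-33) + (-62) = -304
Area = |Σ|/2 = 152.
Hole:
Apply Gauss's area formula: 2A = Σ (x_i·y_{i+1} − x_{i+1}·y_i), indices taken mod 3.
Cross-terms: -14, -8, 23  ⇒  Σ = 1
Area = |Σ|/2 = 0.5.
Net area = 152 − 0.5 = 151.5.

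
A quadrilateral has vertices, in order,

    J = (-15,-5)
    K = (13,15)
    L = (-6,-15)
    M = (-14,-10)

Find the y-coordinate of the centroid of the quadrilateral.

-670/297

Apply Gauss's area formula. First the cross-terms c_i = x_i·y_{i+1} − x_{i+1}·y_i:
  -160, -105, -150, -80  ⇒  2A = -495, A = -247.5.
Then Σ (y_i + y_{i+1})·c_i = 3350, so ȳ = 3350 / (6·(-247.5)) = -670/297.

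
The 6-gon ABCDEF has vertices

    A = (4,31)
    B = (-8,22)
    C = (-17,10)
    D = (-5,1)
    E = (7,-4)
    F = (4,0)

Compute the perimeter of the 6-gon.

94

|AB| = √((-12)² + (-9)²) = √225 = 15
|BC| = √((-9)² + (-12)²) = √225 = 15
|CD| = √((12)² + (-9)²) = √225 = 15
|DE| = √((12)² + (-5)²) = √169 = 13
|EF| = √((-3)² + (4)²) = √25 = 5
|FA| = √((0)² + (31)²) = √961 = 31
Perimeter = 15 + 15 + 15 + 13 + 5 + 31 = 94.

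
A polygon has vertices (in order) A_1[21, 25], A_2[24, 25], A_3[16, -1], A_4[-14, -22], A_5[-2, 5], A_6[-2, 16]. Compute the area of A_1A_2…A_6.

693.5

Apply Gauss's area formula: 2A = Σ (x_i·y_{i+1} − x_{i+1}·y_i), indices taken mod 6.
Σ = (-75) + (-424) + (-366) + (-114) + (-22) + (-386) = -1387
Area = |Σ|/2 = 693.5.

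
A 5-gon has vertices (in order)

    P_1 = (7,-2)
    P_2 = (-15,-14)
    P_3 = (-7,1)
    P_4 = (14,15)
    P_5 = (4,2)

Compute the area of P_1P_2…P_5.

207

Apply Gauss's area formula: 2A = Σ (x_i·y_{i+1} − x_{i+1}·y_i), indices taken mod 5.
Σ = (-128) + (-113) + (-119) + (-32) + (-22) = -414
Area = |Σ|/2 = 207.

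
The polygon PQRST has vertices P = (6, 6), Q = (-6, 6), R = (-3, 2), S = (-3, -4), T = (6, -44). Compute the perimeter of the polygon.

114

|PQ| = √((-12)² + (0)²) = √144 = 12
|QR| = √((3)² + (-4)²) = √25 = 5
|RS| = √((0)² + (-6)²) = √36 = 6
|ST| = √((9)² + (-40)²) = √1681 = 41
|TP| = √((0)² + (50)²) = √2500 = 50
Perimeter = 12 + 5 + 6 + 41 + 50 = 114.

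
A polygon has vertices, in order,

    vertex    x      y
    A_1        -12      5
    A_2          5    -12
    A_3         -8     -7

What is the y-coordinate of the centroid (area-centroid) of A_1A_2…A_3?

Apply the surveyor's formula. First the cross-terms c_i = x_i·y_{i+1} − x_{i+1}·y_i:
  119, -131, -124  ⇒  2A = -136, A = -68.
Then Σ (y_i + y_{i+1})·c_i = 1904, so ȳ = 1904 / (6·(-68)) = -14/3.

-14/3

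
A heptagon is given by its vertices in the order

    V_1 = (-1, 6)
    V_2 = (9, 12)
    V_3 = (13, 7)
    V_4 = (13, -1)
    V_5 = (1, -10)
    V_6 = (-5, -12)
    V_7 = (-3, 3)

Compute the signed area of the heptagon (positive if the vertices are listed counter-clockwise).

-260

Cross-terms: -66, -93, -104, -129, -62, -51, -15  ⇒  Σ = -520
Signed area = Σ/2 = -260 (negative ⇒ clockwise traversal).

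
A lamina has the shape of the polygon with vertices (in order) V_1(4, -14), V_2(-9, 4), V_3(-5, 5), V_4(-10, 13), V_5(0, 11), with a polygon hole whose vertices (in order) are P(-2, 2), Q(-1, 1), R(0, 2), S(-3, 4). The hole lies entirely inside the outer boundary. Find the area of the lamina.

149

Outer boundary:
Apply the shoelace (surveyor's) formula: 2A = Σ (x_i·y_{i+1} − x_{i+1}·y_i), indices taken mod 5.
Cross-terms: -110, -25, -15, -110, -44  ⇒  Σ = -304
Area = |Σ|/2 = 152.
Hole:
Apply the surveyor's formula: 2A = Σ (x_i·y_{i+1} − x_{i+1}·y_i), indices taken mod 4.
Cross-terms: 0, -2, 6, 2  ⇒  Σ = 6
Area = |Σ|/2 = 3.
Net area = 152 − 3 = 149.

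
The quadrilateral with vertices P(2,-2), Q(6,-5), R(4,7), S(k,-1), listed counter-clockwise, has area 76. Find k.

Write out the shoelace sum; only the two edges meeting at S involve k:
2·Area = [(4·(-1) − k·7) + (k·(-2) − 2·(-1))] + 64
       = -9·k + 62 = 152
⇒ k = -10.

-10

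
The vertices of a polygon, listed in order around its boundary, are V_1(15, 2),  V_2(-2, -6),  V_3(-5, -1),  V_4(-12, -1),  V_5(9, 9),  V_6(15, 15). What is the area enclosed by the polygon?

207.5

Apply the surveyor's formula: 2A = Σ (x_i·y_{i+1} − x_{i+1}·y_i), indices taken mod 6.
Σ = (-86) + (-28) + (-7) + (-99) + (0) + (-195) = -415
Area = |Σ|/2 = 207.5.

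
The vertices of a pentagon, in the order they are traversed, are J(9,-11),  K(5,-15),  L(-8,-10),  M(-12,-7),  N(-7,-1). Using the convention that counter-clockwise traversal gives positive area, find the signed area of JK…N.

-132.5

Cross-terms: -80, -170, -64, -37, 86  ⇒  Σ = -265
Signed area = Σ/2 = -132.5 (negative ⇒ clockwise traversal).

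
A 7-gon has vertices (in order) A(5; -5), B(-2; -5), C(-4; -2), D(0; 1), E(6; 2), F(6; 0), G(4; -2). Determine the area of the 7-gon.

47.5

A→B: (5)(-5) − (-2)(-5) = -35
B→C: (-2)(-2) − (-4)(-5) = -16
C→D: (-4)(1) − (0)(-2) = -4
D→E: (0)(2) − (6)(1) = -6
E→F: (6)(0) − (6)(2) = -12
F→G: (6)(-2) − (4)(0) = -12
G→A: (4)(-5) − (5)(-2) = -10
Σ = -95
Area = |Σ|/2 = 47.5.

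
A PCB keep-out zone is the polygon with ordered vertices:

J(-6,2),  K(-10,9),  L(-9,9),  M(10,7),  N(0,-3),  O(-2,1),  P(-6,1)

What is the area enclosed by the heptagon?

117

Σ = (-34) + (-9) + (-153) + (-30) + (-6) + (4) + (-6) = -234
Area = |Σ|/2 = 117.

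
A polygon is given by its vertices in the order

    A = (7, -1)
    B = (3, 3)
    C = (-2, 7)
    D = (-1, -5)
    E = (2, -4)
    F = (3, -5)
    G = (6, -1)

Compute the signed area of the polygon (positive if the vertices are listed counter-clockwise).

56

Apply the shoelace (surveyor's) formula: 2A = Σ (x_i·y_{i+1} − x_{i+1}·y_i), indices taken mod 7.
Cross-terms: 24, 27, 17, 14, 2, 27, 1  ⇒  Σ = 112
Signed area = Σ/2 = 56 (positive ⇒ counter-clockwise traversal).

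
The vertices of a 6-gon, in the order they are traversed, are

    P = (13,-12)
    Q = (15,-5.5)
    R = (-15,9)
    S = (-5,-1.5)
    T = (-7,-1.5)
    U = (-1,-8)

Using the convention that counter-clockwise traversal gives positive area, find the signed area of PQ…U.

198

P→Q: (13)(-5.5) − (15)(-12) = 108.5
Q→R: (15)(9) − (-15)(-5.5) = 52.5
R→S: (-15)(-1.5) − (-5)(9) = 67.5
S→T: (-5)(-1.5) − (-7)(-1.5) = -3
T→U: (-7)(-8) − (-1)(-1.5) = 54.5
U→P: (-1)(-12) − (13)(-8) = 116
Σ = 396
Signed area = Σ/2 = 198 (positive ⇒ counter-clockwise traversal).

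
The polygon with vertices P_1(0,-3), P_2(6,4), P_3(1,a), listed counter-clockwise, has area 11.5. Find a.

2

Write out the shoelace sum; only the two edges meeting at P_3 involve a:
2·Area = [(6·a − 1·4) + (1·(-3) − 0·a)] + 18
       = 6·a + 11 = 23
⇒ a = 2.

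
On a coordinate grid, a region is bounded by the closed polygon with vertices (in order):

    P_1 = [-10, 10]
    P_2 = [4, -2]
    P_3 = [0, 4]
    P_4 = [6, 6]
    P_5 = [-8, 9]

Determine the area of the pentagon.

Apply the shoelace formula: 2A = Σ (x_i·y_{i+1} − x_{i+1}·y_i), indices taken mod 5.
Σ = (-20) + (16) + (-24) + (102) + (10) = 84
Area = |Σ|/2 = 42.

42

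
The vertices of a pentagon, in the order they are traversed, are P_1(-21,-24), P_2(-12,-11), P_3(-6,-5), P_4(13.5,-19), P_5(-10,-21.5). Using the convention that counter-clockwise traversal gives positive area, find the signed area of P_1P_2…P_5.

-286.625

Apply the shoelace formula: 2A = Σ (x_i·y_{i+1} − x_{i+1}·y_i), indices taken mod 5.
Cross-terms: -57, -6, 181.5, -480.25, -211.5  ⇒  Σ = -573.25
Signed area = Σ/2 = -286.625 (negative ⇒ clockwise traversal).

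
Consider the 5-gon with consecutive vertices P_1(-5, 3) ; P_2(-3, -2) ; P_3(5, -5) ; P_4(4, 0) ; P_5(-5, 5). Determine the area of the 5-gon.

47

Σ = (19) + (25) + (20) + (20) + (10) = 94
Area = |Σ|/2 = 47.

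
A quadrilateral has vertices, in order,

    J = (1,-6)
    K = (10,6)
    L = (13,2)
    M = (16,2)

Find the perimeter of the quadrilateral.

|JK| = √((9)² + (12)²) = √225 = 15
|KL| = √((3)² + (-4)²) = √25 = 5
|LM| = √((3)² + (0)²) = √9 = 3
|MJ| = √((-15)² + (-8)²) = √289 = 17
Perimeter = 15 + 5 + 3 + 17 = 40.

40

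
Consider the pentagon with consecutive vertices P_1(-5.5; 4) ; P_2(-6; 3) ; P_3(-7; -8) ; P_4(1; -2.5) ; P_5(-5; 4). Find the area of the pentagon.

47.75

Apply the surveyor's formula: 2A = Σ (x_i·y_{i+1} − x_{i+1}·y_i), indices taken mod 5.
P_1→P_2: (-5.5)(3) − (-6)(4) = 7.5
P_2→P_3: (-6)(-8) − (-7)(3) = 69
P_3→P_4: (-7)(-2.5) − (1)(-8) = 25.5
P_4→P_5: (1)(4) − (-5)(-2.5) = -8.5
P_5→P_1: (-5)(4) − (-5.5)(4) = 2
Σ = 95.5
Area = |Σ|/2 = 47.75.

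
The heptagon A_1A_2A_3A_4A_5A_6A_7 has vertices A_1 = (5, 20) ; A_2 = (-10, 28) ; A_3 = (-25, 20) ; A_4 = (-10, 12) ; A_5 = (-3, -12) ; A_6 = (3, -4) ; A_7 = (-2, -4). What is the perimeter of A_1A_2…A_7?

116

|A_1A_2| = √((-15)² + (8)²) = √289 = 17
|A_2A_3| = √((-15)² + (-8)²) = √289 = 17
|A_3A_4| = √((15)² + (-8)²) = √289 = 17
|A_4A_5| = √((7)² + (-24)²) = √625 = 25
|A_5A_6| = √((6)² + (8)²) = √100 = 10
|A_6A_7| = √((-5)² + (0)²) = √25 = 5
|A_7A_1| = √((7)² + (24)²) = √625 = 25
Perimeter = 17 + 17 + 17 + 25 + 10 + 5 + 25 = 116.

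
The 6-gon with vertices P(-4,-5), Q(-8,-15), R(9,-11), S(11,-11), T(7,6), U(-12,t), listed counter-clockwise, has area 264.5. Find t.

-1

The doubled signed area Σ (x_i y_{i+1} − x_{i+1} y_i) is linear in t.
With t=0 it equals 540; the coefficient of t is 11 (from the two edges through U).
So 11·t + 540 = 2·264.5 = 529 ⇒ t = -1.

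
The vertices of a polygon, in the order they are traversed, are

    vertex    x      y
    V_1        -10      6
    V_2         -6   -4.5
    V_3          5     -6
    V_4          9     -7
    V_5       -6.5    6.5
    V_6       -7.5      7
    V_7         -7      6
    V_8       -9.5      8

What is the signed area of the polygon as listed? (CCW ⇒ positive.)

Apply the shoelace formula: 2A = Σ (x_i·y_{i+1} − x_{i+1}·y_i), indices taken mod 8.
Σ = (81) + (58.5) + (19) + (13) + (3.25) + (4) + (1) + (23) = 202.75
Signed area = Σ/2 = 101.375 (positive ⇒ counter-clockwise traversal).

101.375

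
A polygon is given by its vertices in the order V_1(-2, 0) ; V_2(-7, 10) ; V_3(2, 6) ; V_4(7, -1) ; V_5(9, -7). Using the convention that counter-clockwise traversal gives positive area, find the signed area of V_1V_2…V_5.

-90

Σ = (-20) + (-62) + (-44) + (-40) + (-14) = -180
Signed area = Σ/2 = -90 (negative ⇒ clockwise traversal).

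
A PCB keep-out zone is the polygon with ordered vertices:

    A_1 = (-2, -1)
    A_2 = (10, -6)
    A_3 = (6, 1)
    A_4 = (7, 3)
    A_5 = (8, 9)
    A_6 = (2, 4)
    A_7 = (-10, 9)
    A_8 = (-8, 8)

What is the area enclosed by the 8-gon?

103

Apply the surveyor's formula: 2A = Σ (x_i·y_{i+1} − x_{i+1}·y_i), indices taken mod 8.
Cross-terms: 22, 46, 11, 39, 14, 58, -8, 24  ⇒  Σ = 206
Area = |Σ|/2 = 103.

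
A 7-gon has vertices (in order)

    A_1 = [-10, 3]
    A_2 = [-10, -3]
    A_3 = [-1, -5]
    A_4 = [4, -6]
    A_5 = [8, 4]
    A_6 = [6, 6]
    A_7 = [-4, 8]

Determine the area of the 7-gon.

Apply the shoelace formula: 2A = Σ (x_i·y_{i+1} − x_{i+1}·y_i), indices taken mod 7.
Σ = (60) + (47) + (26) + (64) + (24) + (72) + (68) = 361
Area = |Σ|/2 = 180.5.

180.5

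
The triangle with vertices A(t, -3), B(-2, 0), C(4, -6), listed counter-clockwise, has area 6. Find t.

3

The doubled signed area Σ (x_i y_{i+1} − x_{i+1} y_i) is linear in t.
With t=0 it equals -6; the coefficient of t is 6 (from the two edges through A).
So 6·t + -6 = 2·6 = 12 ⇒ t = 3.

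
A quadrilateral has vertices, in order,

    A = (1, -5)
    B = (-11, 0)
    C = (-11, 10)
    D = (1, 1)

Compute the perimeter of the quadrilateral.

44

|AB| = √((-12)² + (5)²) = √169 = 13
|BC| = √((0)² + (10)²) = √100 = 10
|CD| = √((12)² + (-9)²) = √225 = 15
|DA| = √((0)² + (-6)²) = √36 = 6
Perimeter = 13 + 10 + 15 + 6 = 44.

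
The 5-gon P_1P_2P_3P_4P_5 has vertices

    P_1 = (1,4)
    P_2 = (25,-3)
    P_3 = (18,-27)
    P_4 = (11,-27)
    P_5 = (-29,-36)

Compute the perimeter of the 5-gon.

148

|P_1P_2| = √((24)² + (-7)²) = √625 = 25
|P_2P_3| = √((-7)² + (-24)²) = √625 = 25
|P_3P_4| = √((-7)² + (0)²) = √49 = 7
|P_4P_5| = √((-40)² + (-9)²) = √1681 = 41
|P_5P_1| = √((30)² + (40)²) = √2500 = 50
Perimeter = 25 + 25 + 7 + 41 + 50 = 148.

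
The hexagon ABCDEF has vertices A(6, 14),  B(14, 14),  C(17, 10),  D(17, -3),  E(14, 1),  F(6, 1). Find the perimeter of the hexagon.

52

|AB| = √((8)² + (0)²) = √64 = 8
|BC| = √((3)² + (-4)²) = √25 = 5
|CD| = √((0)² + (-13)²) = √169 = 13
|DE| = √((-3)² + (4)²) = √25 = 5
|EF| = √((-8)² + (0)²) = √64 = 8
|FA| = √((0)² + (13)²) = √169 = 13
Perimeter = 8 + 5 + 13 + 5 + 8 + 13 = 52.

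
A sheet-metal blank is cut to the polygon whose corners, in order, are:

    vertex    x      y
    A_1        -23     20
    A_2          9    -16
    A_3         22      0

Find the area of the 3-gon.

Σ = (188) + (352) + (440) = 980
Area = |Σ|/2 = 490.

490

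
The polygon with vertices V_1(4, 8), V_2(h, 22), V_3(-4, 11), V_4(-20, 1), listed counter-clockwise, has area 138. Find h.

The doubled signed area Σ (x_i y_{i+1} − x_{i+1} y_i) is linear in h.
With h=0 it equals 228; the coefficient of h is 3 (from the two edges through V_2).
So 3·h + 228 = 2·138 = 276 ⇒ h = 16.

16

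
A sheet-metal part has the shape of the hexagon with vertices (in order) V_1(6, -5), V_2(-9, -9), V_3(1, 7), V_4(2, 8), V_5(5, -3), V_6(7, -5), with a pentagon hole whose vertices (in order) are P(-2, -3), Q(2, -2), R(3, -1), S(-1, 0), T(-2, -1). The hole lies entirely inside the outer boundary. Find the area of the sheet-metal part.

98

Outer boundary:
Apply the surveyor's formula: 2A = Σ (x_i·y_{i+1} − x_{i+1}·y_i), indices taken mod 6.
Cross-terms: -99, -54, -6, -46, -4, -5  ⇒  Σ = -214
Area = |Σ|/2 = 107.
Hole:
Apply the shoelace formula: 2A = Σ (x_i·y_{i+1} − x_{i+1}·y_i), indices taken mod 5.
Σ = (10) + (4) + (-1) + (1) + (4) = 18
Area = |Σ|/2 = 9.
Net area = 107 − 9 = 98.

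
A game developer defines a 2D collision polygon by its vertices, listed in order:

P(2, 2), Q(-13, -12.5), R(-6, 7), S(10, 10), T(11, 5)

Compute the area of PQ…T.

Apply the shoelace (surveyor's) formula: 2A = Σ (x_i·y_{i+1} − x_{i+1}·y_i), indices taken mod 5.
Σ = (1) + (-166) + (-130) + (-60) + (12) = -343
Area = |Σ|/2 = 171.5.

171.5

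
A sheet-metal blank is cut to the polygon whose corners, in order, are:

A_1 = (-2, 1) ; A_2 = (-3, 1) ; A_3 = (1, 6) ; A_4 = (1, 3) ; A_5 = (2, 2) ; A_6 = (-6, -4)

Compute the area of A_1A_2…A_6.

Σ = (1) + (-19) + (-3) + (-4) + (4) + (-14) = -35
Area = |Σ|/2 = 17.5.

17.5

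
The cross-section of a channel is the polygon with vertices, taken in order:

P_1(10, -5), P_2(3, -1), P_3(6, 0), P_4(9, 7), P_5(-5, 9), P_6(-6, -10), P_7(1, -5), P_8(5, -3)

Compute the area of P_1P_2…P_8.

170

Apply the shoelace formula: 2A = Σ (x_i·y_{i+1} − x_{i+1}·y_i), indices taken mod 8.
Σ = (5) + (6) + (42) + (116) + (104) + (40) + (22) + (5) = 340
Area = |Σ|/2 = 170.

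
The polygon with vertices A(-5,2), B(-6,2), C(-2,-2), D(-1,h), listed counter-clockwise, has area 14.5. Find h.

5

The doubled signed area Σ (x_i y_{i+1} − x_{i+1} y_i) is linear in h.
With h=0 it equals 14; the coefficient of h is 3 (from the two edges through D).
So 3·h + 14 = 2·14.5 = 29 ⇒ h = 5.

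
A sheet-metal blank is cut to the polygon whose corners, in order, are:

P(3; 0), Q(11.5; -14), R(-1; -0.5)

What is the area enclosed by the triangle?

Σ = (-42) + (-19.75) + (1.5) = -60.25
Area = |Σ|/2 = 30.125.

30.125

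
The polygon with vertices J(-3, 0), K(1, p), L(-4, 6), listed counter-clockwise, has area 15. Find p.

6

The doubled signed area Σ (x_i y_{i+1} − x_{i+1} y_i) is linear in p.
With p=0 it equals 24; the coefficient of p is 1 (from the two edges through K).
So 1·p + 24 = 2·15 = 30 ⇒ p = 6.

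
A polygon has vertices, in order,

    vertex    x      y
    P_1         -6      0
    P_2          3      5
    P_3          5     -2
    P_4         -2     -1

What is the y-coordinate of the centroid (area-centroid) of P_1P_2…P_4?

35/38

Apply the shoelace formula. First the cross-terms c_i = x_i·y_{i+1} − x_{i+1}·y_i:
  -30, -31, -9, -6  ⇒  2A = -76, A = -38.
Then Σ (y_i + y_{i+1})·c_i = -210, so ȳ = -210 / (6·(-38)) = 35/38.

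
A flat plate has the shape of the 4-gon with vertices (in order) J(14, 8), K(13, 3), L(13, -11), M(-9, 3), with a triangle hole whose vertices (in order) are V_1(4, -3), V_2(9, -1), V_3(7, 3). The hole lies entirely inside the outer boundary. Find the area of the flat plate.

Outer boundary:
Apply the surveyor's formula: 2A = Σ (x_i·y_{i+1} − x_{i+1}·y_i), indices taken mod 4.
Σ = (-62) + (-182) + (-60) + (-114) = -418
Area = |Σ|/2 = 209.
Hole:
Σ = (23) + (34) + (-33) = 24
Area = |Σ|/2 = 12.
Net area = 209 − 12 = 197.

197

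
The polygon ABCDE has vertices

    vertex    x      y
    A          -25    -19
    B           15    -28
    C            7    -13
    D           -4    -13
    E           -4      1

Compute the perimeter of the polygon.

112

|AB| = √((40)² + (-9)²) = √1681 = 41
|BC| = √((-8)² + (15)²) = √289 = 17
|CD| = √((-11)² + (0)²) = √121 = 11
|DE| = √((0)² + (14)²) = √196 = 14
|EA| = √((-21)² + (-20)²) = √841 = 29
Perimeter = 41 + 17 + 11 + 14 + 29 = 112.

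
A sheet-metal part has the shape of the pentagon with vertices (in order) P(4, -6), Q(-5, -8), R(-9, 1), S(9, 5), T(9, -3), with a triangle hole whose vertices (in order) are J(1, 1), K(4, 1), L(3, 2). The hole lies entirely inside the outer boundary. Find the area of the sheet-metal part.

Outer boundary:
Apply the shoelace (surveyor's) formula: 2A = Σ (x_i·y_{i+1} − x_{i+1}·y_i), indices taken mod 5.
P→Q: (4)(-8) − (-5)(-6) = -62
Q→R: (-5)(1) − (-9)(-8) = -77
R→S: (-9)(5) − (9)(1) = -54
S→T: (9)(-3) − (9)(5) = -72
T→P: (9)(-6) − (4)(-3) = -42
Σ = -307
Area = |Σ|/2 = 153.5.
Hole:
Apply the shoelace (surveyor's) formula: 2A = Σ (x_i·y_{i+1} − x_{i+1}·y_i), indices taken mod 3.
Cross-terms: -3, 5, 1  ⇒  Σ = 3
Area = |Σ|/2 = 1.5.
Net area = 153.5 − 1.5 = 152.

152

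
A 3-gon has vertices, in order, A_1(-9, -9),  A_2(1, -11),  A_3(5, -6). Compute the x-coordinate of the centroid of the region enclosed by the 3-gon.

Apply the shoelace (surveyor's) formula. First the cross-terms c_i = x_i·y_{i+1} − x_{i+1}·y_i:
  108, 49, -99  ⇒  2A = 58, A = 29.
Then Σ (x_i + x_{i+1})·c_i = -174, so x̄ = -174 / (6·29) = -1.

-1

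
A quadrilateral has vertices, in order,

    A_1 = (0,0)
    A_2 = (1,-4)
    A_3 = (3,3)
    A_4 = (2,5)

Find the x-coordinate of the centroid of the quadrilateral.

35/24

Apply the surveyor's formula. First the cross-terms c_i = x_i·y_{i+1} − x_{i+1}·y_i:
  0, 15, 9, 0  ⇒  2A = 24, A = 12.
Then Σ (x_i + x_{i+1})·c_i = 105, so x̄ = 105 / (6·12) = 35/24.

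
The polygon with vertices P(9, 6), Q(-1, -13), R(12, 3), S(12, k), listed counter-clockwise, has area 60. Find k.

Write out the shoelace sum; only the two edges meeting at S involve k:
2·Area = [(12·k − 12·3) + (12·6 − 9·k)] + 42
       = 3·k + 78 = 120
⇒ k = 14.

14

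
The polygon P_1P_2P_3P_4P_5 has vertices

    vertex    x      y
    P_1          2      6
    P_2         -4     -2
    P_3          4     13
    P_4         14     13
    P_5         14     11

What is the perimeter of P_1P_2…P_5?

|P_1P_2| = √((-6)² + (-8)²) = √100 = 10
|P_2P_3| = √((8)² + (15)²) = √289 = 17
|P_3P_4| = √((10)² + (0)²) = √100 = 10
|P_4P_5| = √((0)² + (-2)²) = √4 = 2
|P_5P_1| = √((-12)² + (-5)²) = √169 = 13
Perimeter = 10 + 17 + 10 + 2 + 13 = 52.

52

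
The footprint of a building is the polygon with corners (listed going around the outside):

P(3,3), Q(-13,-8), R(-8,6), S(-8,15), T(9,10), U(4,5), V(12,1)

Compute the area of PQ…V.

Apply the shoelace formula: 2A = Σ (x_i·y_{i+1} − x_{i+1}·y_i), indices taken mod 7.
Σ = (15) + (-142) + (-72) + (-215) + (5) + (-56) + (33) = -432
Area = |Σ|/2 = 216.

216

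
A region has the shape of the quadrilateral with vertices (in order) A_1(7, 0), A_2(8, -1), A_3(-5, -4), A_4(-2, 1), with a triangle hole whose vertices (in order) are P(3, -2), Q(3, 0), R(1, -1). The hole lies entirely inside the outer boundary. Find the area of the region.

Outer boundary:
Σ = (-7) + (-37) + (-13) + (-7) = -64
Area = |Σ|/2 = 32.
Hole:
Σ = (6) + (-3) + (1) = 4
Area = |Σ|/2 = 2.
Net area = 32 − 2 = 30.

30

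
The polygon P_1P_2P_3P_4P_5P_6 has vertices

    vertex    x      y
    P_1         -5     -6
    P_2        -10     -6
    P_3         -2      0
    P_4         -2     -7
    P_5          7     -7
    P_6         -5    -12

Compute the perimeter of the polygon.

|P_1P_2| = √((-5)² + (0)²) = √25 = 5
|P_2P_3| = √((8)² + (6)²) = √100 = 10
|P_3P_4| = √((0)² + (-7)²) = √49 = 7
|P_4P_5| = √((9)² + (0)²) = √81 = 9
|P_5P_6| = √((-12)² + (-5)²) = √169 = 13
|P_6P_1| = √((0)² + (6)²) = √36 = 6
Perimeter = 5 + 10 + 7 + 9 + 13 + 6 = 50.

50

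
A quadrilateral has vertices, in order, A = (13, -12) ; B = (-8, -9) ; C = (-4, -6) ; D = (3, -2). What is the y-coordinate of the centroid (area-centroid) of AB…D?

-845/111

Apply the shoelace formula. First the cross-terms c_i = x_i·y_{i+1} − x_{i+1}·y_i:
  -213, 12, 26, -10  ⇒  2A = -185, A = -92.5.
Then Σ (y_i + y_{i+1})·c_i = 4225, so ȳ = 4225 / (6·(-92.5)) = -845/111.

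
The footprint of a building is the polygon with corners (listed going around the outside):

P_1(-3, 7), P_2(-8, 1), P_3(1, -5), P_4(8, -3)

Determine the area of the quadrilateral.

88

Apply the shoelace formula: 2A = Σ (x_i·y_{i+1} − x_{i+1}·y_i), indices taken mod 4.
Σ = (53) + (39) + (37) + (47) = 176
Area = |Σ|/2 = 88.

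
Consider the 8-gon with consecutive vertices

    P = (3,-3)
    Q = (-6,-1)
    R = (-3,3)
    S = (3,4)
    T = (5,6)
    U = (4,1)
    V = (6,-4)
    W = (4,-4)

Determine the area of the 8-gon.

57

Apply the shoelace formula: 2A = Σ (x_i·y_{i+1} − x_{i+1}·y_i), indices taken mod 8.
Cross-terms: -21, -21, -21, -2, -19, -22, -8, 0  ⇒  Σ = -114
Area = |Σ|/2 = 57.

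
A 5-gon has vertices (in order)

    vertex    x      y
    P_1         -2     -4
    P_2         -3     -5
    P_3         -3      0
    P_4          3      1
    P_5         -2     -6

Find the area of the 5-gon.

20

Apply the shoelace formula: 2A = Σ (x_i·y_{i+1} − x_{i+1}·y_i), indices taken mod 5.
Cross-terms: -2, -15, -3, -16, -4  ⇒  Σ = -40
Area = |Σ|/2 = 20.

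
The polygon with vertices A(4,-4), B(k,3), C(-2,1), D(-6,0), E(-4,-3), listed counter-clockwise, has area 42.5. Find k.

3

The doubled signed area Σ (x_i y_{i+1} − x_{i+1} y_i) is linear in k.
With k=0 it equals 70; the coefficient of k is 5 (from the two edges through B).
So 5·k + 70 = 2·42.5 = 85 ⇒ k = 3.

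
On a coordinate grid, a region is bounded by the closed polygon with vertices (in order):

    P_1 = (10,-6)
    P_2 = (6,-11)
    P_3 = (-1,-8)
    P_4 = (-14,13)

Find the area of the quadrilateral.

Apply the surveyor's formula: 2A = Σ (x_i·y_{i+1} − x_{i+1}·y_i), indices taken mod 4.
Σ = (-74) + (-59) + (-125) + (-46) = -304
Area = |Σ|/2 = 152.

152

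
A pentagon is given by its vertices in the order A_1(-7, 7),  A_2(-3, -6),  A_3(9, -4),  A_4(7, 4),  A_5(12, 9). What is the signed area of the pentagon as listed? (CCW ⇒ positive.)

177.5

Σ = (63) + (66) + (64) + (15) + (147) = 355
Signed area = Σ/2 = 177.5 (positive ⇒ counter-clockwise traversal).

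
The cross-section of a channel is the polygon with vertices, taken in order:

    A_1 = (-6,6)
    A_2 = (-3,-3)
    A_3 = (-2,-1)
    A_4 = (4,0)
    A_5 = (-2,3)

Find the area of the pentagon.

27.5

Apply the surveyor's formula: 2A = Σ (x_i·y_{i+1} − x_{i+1}·y_i), indices taken mod 5.
A_1→A_2: (-6)(-3) − (-3)(6) = 36
A_2→A_3: (-3)(-1) − (-2)(-3) = -3
A_3→A_4: (-2)(0) − (4)(-1) = 4
A_4→A_5: (4)(3) − (-2)(0) = 12
A_5→A_1: (-2)(6) − (-6)(3) = 6
Σ = 55
Area = |Σ|/2 = 27.5.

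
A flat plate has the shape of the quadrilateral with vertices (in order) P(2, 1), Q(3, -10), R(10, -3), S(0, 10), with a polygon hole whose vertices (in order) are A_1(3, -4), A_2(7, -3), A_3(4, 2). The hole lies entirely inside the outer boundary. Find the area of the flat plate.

Outer boundary:
Apply the shoelace (surveyor's) formula: 2A = Σ (x_i·y_{i+1} − x_{i+1}·y_i), indices taken mod 4.
Σ = (-23) + (91) + (100) + (-20) = 148
Area = |Σ|/2 = 74.
Hole:
Σ = (19) + (26) + (-22) = 23
Area = |Σ|/2 = 11.5.
Net area = 74 − 11.5 = 62.5.

62.5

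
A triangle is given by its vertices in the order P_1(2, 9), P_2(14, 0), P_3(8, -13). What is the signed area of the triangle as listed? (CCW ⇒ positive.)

Apply the shoelace (surveyor's) formula: 2A = Σ (x_i·y_{i+1} − x_{i+1}·y_i), indices taken mod 3.
Σ = (-126) + (-182) + (98) = -210
Signed area = Σ/2 = -105 (negative ⇒ clockwise traversal).

-105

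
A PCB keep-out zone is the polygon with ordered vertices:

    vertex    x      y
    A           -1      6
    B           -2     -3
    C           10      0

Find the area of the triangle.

Apply the shoelace formula: 2A = Σ (x_i·y_{i+1} − x_{i+1}·y_i), indices taken mod 3.
Σ = (15) + (30) + (60) = 105
Area = |Σ|/2 = 52.5.

52.5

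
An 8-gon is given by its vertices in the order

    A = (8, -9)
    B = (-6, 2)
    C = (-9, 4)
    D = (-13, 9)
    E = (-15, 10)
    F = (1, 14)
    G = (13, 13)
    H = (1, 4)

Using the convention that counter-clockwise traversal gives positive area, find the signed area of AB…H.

-229.5

Apply Gauss's area formula: 2A = Σ (x_i·y_{i+1} − x_{i+1}·y_i), indices taken mod 8.
A→B: (8)(2) − (-6)(-9) = -38
B→C: (-6)(4) − (-9)(2) = -6
C→D: (-9)(9) − (-13)(4) = -29
D→E: (-13)(10) − (-15)(9) = 5
E→F: (-15)(14) − (1)(10) = -220
F→G: (1)(13) − (13)(14) = -169
G→H: (13)(4) − (1)(13) = 39
H→A: (1)(-9) − (8)(4) = -41
Σ = -459
Signed area = Σ/2 = -229.5 (negative ⇒ clockwise traversal).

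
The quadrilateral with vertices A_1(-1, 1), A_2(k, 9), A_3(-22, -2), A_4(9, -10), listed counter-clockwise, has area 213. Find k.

0

The doubled signed area Σ (x_i y_{i+1} − x_{i+1} y_i) is linear in k.
With k=0 it equals 426; the coefficient of k is -3 (from the two edges through A_2).
So -3·k + 426 = 2·213 = 426 ⇒ k = 0.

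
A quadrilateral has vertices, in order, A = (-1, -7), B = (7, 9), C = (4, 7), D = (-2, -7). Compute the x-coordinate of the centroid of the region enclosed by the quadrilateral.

167/69

Apply the surveyor's formula. First the cross-terms c_i = x_i·y_{i+1} − x_{i+1}·y_i:
  40, 13, -14, 7  ⇒  2A = 46, A = 23.
Then Σ (x_i + x_{i+1})·c_i = 334, so x̄ = 334 / (6·23) = 167/69.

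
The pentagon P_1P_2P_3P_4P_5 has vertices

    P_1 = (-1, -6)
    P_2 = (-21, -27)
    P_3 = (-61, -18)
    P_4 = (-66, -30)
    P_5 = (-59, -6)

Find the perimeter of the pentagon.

166

|P_1P_2| = √((-20)² + (-21)²) = √841 = 29
|P_2P_3| = √((-40)² + (9)²) = √1681 = 41
|P_3P_4| = √((-5)² + (-12)²) = √169 = 13
|P_4P_5| = √((7)² + (24)²) = √625 = 25
|P_5P_1| = √((58)² + (0)²) = √3364 = 58
Perimeter = 29 + 41 + 13 + 25 + 58 = 166.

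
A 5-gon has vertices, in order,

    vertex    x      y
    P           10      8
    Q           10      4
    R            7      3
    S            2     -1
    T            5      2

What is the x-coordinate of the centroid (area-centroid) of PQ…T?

Apply the shoelace (surveyor's) formula. First the cross-terms c_i = x_i·y_{i+1} − x_{i+1}·y_i:
  -40, 2, -13, 9, 20  ⇒  2A = -22, A = -11.
Then Σ (x_i + x_{i+1})·c_i = -520, so x̄ = -520 / (6·(-11)) = 260/33.

260/33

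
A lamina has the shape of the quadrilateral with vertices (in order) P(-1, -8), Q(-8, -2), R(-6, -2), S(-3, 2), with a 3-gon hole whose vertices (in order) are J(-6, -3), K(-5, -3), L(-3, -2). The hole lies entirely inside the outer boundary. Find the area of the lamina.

Outer boundary:
Apply Gauss's area formula: 2A = Σ (x_i·y_{i+1} − x_{i+1}·y_i), indices taken mod 4.
P→Q: (-1)(-2) − (-8)(-8) = -62
Q→R: (-8)(-2) − (-6)(-2) = 4
R→S: (-6)(2) − (-3)(-2) = -18
S→P: (-3)(-8) − (-1)(2) = 26
Σ = -50
Area = |Σ|/2 = 25.
Hole:
Cross-terms: 3, 1, -3  ⇒  Σ = 1
Area = |Σ|/2 = 0.5.
Net area = 25 − 0.5 = 24.5.

24.5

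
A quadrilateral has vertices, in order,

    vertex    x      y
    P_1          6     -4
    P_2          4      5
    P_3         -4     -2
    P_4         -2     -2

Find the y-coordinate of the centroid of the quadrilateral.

-9/41

Apply the surveyor's formula. First the cross-terms c_i = x_i·y_{i+1} − x_{i+1}·y_i:
  46, 12, 4, 20  ⇒  2A = 82, A = 41.
Then Σ (y_i + y_{i+1})·c_i = -54, so ȳ = -54 / (6·41) = -9/41.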